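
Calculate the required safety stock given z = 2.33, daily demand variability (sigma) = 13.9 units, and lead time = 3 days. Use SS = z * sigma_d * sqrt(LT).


Formula: SS = z * sigma_d * sqrt(LT)
sqrt(LT) = sqrt(3) = 1.7321
SS = 2.33 * 13.9 * 1.7321
SS = 56.1 units

56.1 units


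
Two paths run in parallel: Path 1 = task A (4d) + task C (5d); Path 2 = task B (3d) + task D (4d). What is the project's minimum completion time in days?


Path 1 = 4 + 5 = 9 days
Path 2 = 3 + 4 = 7 days
Duration = max(9, 7) = 9 days

9 days


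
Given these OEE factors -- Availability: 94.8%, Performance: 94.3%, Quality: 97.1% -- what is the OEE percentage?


Formula: OEE = Availability * Performance * Quality / 10000
A * P = 94.8% * 94.3% / 100 = 89.4%
OEE = 89.4% * 97.1% / 100 = 86.8%

86.8%


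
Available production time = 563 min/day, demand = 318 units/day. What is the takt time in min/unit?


Formula: Takt Time = Available Production Time / Customer Demand
Takt = 563 min/day / 318 units/day
Takt = 1.77 min/unit

1.77 min/unit


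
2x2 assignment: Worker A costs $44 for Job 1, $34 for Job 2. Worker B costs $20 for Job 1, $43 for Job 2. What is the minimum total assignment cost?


Option 1: A->1 + B->2 = $44 + $43 = $87
Option 2: A->2 + B->1 = $34 + $20 = $54
Min cost = min($87, $54) = $54

$54


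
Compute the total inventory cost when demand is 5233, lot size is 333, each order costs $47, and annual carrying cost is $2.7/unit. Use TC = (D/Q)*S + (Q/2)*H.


TC = 5233/333 * 47 + 333/2 * 2.7

$1188.14


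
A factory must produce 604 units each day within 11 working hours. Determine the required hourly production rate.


Formula: Production Rate = Daily Demand / Available Hours
Rate = 604 units/day / 11 hours/day
Rate = 54.9 units/hour

54.9 units/hour


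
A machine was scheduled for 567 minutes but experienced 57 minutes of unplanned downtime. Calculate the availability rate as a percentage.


Formula: Availability = (Planned Time - Downtime) / Planned Time * 100
Uptime = 567 - 57 = 510 min
Availability = 510 / 567 * 100 = 89.9%

89.9%


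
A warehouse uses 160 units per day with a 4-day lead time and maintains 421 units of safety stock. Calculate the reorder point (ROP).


Formula: ROP = (Daily Demand * Lead Time) + Safety Stock
Demand during lead time = 160 * 4 = 640 units
ROP = 640 + 421 = 1061 units

1061 units


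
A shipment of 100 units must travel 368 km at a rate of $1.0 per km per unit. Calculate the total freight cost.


TC = dist * cost * units = 368 * 1.0 * 100 = $36800.00

$36800.00


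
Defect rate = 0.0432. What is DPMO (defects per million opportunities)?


DPMO = defect_rate * 1000000 = 0.0432 * 1000000

43200


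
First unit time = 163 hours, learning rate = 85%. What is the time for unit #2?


Formula: T_n = T_1 * (learning_rate)^(log2(n)) where learning_rate = rate/100
Doublings = log2(2) = 1
T_n = 163 * 0.85^1
T_n = 163 * 0.85 = 138.6 hours

138.6 hours


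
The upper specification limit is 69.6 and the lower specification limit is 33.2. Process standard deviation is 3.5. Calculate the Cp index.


Cp = (69.6 - 33.2) / (6 * 3.5)

1.73


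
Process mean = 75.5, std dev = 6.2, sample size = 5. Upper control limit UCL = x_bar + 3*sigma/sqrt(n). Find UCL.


UCL = 75.5 + 3 * 6.2 / sqrt(5)

83.82


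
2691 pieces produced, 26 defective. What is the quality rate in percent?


Formula: Quality Rate = Good Pieces / Total Pieces * 100
Good pieces = 2691 - 26 = 2665
QR = 2665 / 2691 * 100 = 99.0%

99.0%


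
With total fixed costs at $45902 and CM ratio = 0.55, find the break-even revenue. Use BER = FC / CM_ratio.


Formula: BER = Fixed Costs / Contribution Margin Ratio
BER = $45902 / 0.55
BER = $83458.18 (to the nearest cent)

$83458.18


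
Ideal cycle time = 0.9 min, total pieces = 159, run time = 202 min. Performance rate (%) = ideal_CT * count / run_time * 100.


Formula: Performance = (Ideal CT * Total Count) / Run Time * 100
Ideal output time = 0.9 * 159 = 143.1 min
Performance = 143.1 / 202 * 100 = 70.8%

70.8%


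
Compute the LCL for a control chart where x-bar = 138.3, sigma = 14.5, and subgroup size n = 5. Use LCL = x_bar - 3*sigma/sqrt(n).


LCL = 138.3 - 3 * 14.5 / sqrt(5)

118.85


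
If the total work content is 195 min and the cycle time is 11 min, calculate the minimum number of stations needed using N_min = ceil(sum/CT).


Formula: N_min = ceil(Sum of Task Times / Cycle Time)
N_min = ceil(195 min / 11 min) = ceil(17.7273)
N_min = 18 stations

18


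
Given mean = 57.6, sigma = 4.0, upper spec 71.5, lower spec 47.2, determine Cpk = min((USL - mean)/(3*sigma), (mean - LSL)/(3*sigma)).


Cpu = (71.5 - 57.6) / (3 * 4.0) = 1.16
Cpl = (57.6 - 47.2) / (3 * 4.0) = 0.87
Cpk = min(1.16, 0.87) = 0.87

0.87


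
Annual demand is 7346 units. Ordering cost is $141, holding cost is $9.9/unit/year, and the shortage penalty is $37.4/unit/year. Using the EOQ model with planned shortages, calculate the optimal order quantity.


Formula: EOQ* = sqrt(2DS/H) * sqrt((H+P)/P)
Base EOQ = sqrt(2*7346*141/9.9) = 457.44 units
Correction = sqrt((9.9+37.4)/37.4) = 1.12459
EOQ* = 457.44 * 1.12459 = 514.4 units

514.4 units


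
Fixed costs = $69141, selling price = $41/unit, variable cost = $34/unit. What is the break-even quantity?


Formula: BEQ = Fixed Costs / (Price - Variable Cost)
Contribution margin = $41 - $34 = $7/unit
BEQ = ceil($69141 / $7/unit) = ceil(9877.29) = 9878 units

9878 units


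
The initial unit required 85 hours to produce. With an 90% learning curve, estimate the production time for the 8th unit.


Formula: T_n = T_1 * (learning_rate)^(log2(n)) where learning_rate = rate/100
Doublings = log2(8) = 3
T_n = 85 * 0.9^3
T_n = 85 * 0.729 = 62.0 hours

62.0 hours


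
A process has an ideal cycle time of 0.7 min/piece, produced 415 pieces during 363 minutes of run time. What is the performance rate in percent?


Formula: Performance = (Ideal CT * Total Count) / Run Time * 100
Ideal output time = 0.7 * 415 = 290.5 min
Performance = 290.5 / 363 * 100 = 80.0%

80.0%


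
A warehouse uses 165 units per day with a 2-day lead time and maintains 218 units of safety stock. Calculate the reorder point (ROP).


Formula: ROP = (Daily Demand * Lead Time) + Safety Stock
Demand during lead time = 165 * 2 = 330 units
ROP = 330 + 218 = 548 units

548 units


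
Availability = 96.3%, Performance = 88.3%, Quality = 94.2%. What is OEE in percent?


Formula: OEE = Availability * Performance * Quality / 10000
A * P = 96.3% * 88.3% / 100 = 85.03%
OEE = 85.03% * 94.2% / 100 = 80.1%

80.1%


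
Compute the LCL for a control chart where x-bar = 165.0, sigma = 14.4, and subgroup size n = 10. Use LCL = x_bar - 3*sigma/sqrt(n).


LCL = 165.0 - 3 * 14.4 / sqrt(10)

151.34


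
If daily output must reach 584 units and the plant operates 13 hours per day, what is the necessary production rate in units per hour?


Formula: Production Rate = Daily Demand / Available Hours
Rate = 584 units/day / 13 hours/day
Rate = 44.9 units/hour

44.9 units/hour


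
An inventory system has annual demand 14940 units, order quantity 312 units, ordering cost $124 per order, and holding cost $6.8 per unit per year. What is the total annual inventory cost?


TC = 14940/312 * 124 + 312/2 * 6.8

$6998.49


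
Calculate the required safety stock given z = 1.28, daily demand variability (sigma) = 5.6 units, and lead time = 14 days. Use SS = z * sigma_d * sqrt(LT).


Formula: SS = z * sigma_d * sqrt(LT)
sqrt(LT) = sqrt(14) = 3.7417
SS = 1.28 * 5.6 * 3.7417
SS = 26.8 units

26.8 units


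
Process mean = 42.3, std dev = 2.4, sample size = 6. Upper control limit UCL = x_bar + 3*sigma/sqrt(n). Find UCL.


UCL = 42.3 + 3 * 2.4 / sqrt(6)

45.24


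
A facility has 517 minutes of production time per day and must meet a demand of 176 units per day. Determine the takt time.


Formula: Takt Time = Available Production Time / Customer Demand
Takt = 517 min/day / 176 units/day
Takt = 2.94 min/unit

2.94 min/unit


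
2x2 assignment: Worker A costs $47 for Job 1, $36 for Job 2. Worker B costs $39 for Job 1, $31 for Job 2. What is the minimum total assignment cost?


Option 1: A->1 + B->2 = $47 + $31 = $78
Option 2: A->2 + B->1 = $36 + $39 = $75
Min cost = min($78, $75) = $75

$75


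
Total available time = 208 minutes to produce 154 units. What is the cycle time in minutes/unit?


Formula: CT = Available Time / Number of Units
CT = 208 min / 154 units
CT = 1.35 min/unit

1.35 min/unit


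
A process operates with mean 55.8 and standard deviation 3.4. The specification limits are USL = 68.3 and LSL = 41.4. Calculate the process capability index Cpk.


Cpu = (68.3 - 55.8) / (3 * 3.4) = 1.23
Cpl = (55.8 - 41.4) / (3 * 3.4) = 1.41
Cpk = min(1.23, 1.41) = 1.23

1.23


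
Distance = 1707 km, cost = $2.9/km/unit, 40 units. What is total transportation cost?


TC = dist * cost * units = 1707 * 2.9 * 40 = $198012.00

$198012.00


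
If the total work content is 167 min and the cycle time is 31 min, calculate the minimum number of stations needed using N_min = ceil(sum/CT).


Formula: N_min = ceil(Sum of Task Times / Cycle Time)
N_min = ceil(167 min / 31 min) = ceil(5.3871)
N_min = 6 stations

6


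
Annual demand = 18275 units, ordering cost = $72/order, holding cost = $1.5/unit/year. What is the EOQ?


Formula: EOQ = sqrt(2 * D * S / H)
Numerator: 2 * 18275 * 72 = 2631600
2DS/H = 2631600 / 1.5 = 1754400.0
EOQ = sqrt(1754400.0) = 1324.5 units

1324.5 units


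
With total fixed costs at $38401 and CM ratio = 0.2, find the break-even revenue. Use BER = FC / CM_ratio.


Formula: BER = Fixed Costs / Contribution Margin Ratio
BER = $38401 / 0.2
BER = $192005.00 (to the nearest cent)

$192005.00


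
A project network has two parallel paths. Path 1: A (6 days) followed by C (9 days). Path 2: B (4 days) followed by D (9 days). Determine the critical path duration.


Path 1 = 6 + 9 = 15 days
Path 2 = 4 + 9 = 13 days
Duration = max(15, 13) = 15 days

15 days


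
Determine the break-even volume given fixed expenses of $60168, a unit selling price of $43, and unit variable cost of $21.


Formula: BEQ = Fixed Costs / (Price - Variable Cost)
Contribution margin = $43 - $21 = $22/unit
BEQ = ceil($60168 / $22/unit) = ceil(2734.91) = 2735 units

2735 units


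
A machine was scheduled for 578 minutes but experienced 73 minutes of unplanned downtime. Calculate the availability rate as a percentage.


Formula: Availability = (Planned Time - Downtime) / Planned Time * 100
Uptime = 578 - 73 = 505 min
Availability = 505 / 578 * 100 = 87.4%

87.4%


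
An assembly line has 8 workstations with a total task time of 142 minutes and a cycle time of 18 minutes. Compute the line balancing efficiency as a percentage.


Formula: Efficiency = Sum of Task Times / (N_stations * CT) * 100
Total station capacity = 8 stations * 18 min = 144 min
Efficiency = 142 / 144 * 100 = 98.6%

98.6%


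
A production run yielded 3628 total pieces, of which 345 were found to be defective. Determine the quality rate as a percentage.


Formula: Quality Rate = Good Pieces / Total Pieces * 100
Good pieces = 3628 - 345 = 3283
QR = 3283 / 3628 * 100 = 90.5%

90.5%


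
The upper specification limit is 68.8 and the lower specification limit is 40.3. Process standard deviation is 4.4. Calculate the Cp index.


Cp = (68.8 - 40.3) / (6 * 4.4)

1.08


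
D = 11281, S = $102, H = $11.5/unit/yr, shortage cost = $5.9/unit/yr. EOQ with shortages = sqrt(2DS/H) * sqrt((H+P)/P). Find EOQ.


Formula: EOQ* = sqrt(2DS/H) * sqrt((H+P)/P)
Base EOQ = sqrt(2*11281*102/11.5) = 447.34 units
Correction = sqrt((11.5+5.9)/5.9) = 1.71731
EOQ* = 447.34 * 1.71731 = 768.2 units

768.2 units


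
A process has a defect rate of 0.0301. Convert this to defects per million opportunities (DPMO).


DPMO = defect_rate * 1000000 = 0.0301 * 1000000

30100


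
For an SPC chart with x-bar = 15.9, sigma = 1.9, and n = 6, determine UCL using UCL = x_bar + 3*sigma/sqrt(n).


UCL = 15.9 + 3 * 1.9 / sqrt(6)

18.23


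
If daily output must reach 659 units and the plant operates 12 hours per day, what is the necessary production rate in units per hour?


Formula: Production Rate = Daily Demand / Available Hours
Rate = 659 units/day / 12 hours/day
Rate = 54.9 units/hour

54.9 units/hour


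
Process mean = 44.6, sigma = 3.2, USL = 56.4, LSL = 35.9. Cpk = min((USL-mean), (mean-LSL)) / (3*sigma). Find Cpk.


Cpu = (56.4 - 44.6) / (3 * 3.2) = 1.23
Cpl = (44.6 - 35.9) / (3 * 3.2) = 0.91
Cpk = min(1.23, 0.91) = 0.91

0.91


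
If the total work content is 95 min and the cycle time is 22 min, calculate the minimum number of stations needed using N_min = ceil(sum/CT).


Formula: N_min = ceil(Sum of Task Times / Cycle Time)
N_min = ceil(95 min / 22 min) = ceil(4.3182)
N_min = 5 stations

5


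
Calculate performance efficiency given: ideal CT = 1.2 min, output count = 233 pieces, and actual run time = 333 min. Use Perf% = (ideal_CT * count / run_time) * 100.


Formula: Performance = (Ideal CT * Total Count) / Run Time * 100
Ideal output time = 1.2 * 233 = 279.6 min
Performance = 279.6 / 333 * 100 = 84.0%

84.0%


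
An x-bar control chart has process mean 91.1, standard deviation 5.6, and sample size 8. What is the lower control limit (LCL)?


LCL = 91.1 - 3 * 5.6 / sqrt(8)

85.16


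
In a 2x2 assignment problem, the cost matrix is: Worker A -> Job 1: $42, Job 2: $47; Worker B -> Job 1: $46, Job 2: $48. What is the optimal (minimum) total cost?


Option 1: A->1 + B->2 = $42 + $48 = $90
Option 2: A->2 + B->1 = $47 + $46 = $93
Min cost = min($90, $93) = $90

$90


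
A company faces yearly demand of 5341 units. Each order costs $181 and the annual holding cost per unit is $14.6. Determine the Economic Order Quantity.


Formula: EOQ = sqrt(2 * D * S / H)
Numerator: 2 * 5341 * 181 = 1933442
2DS/H = 1933442 / 14.6 = 132427.5
EOQ = sqrt(132427.5) = 363.9 units

363.9 units


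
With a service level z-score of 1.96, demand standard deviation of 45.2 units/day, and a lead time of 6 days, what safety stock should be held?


Formula: SS = z * sigma_d * sqrt(LT)
sqrt(LT) = sqrt(6) = 2.4495
SS = 1.96 * 45.2 * 2.4495
SS = 217.0 units

217.0 units


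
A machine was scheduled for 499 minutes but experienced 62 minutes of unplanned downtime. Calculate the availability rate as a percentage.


Formula: Availability = (Planned Time - Downtime) / Planned Time * 100
Uptime = 499 - 62 = 437 min
Availability = 437 / 499 * 100 = 87.6%

87.6%


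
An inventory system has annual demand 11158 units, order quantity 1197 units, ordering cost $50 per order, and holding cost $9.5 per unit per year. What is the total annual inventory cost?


TC = 11158/1197 * 50 + 1197/2 * 9.5

$6151.83


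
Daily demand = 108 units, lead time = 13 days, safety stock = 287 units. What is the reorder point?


Formula: ROP = (Daily Demand * Lead Time) + Safety Stock
Demand during lead time = 108 * 13 = 1404 units
ROP = 1404 + 287 = 1691 units

1691 units


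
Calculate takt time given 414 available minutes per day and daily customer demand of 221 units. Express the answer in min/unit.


Formula: Takt Time = Available Production Time / Customer Demand
Takt = 414 min/day / 221 units/day
Takt = 1.87 min/unit

1.87 min/unit


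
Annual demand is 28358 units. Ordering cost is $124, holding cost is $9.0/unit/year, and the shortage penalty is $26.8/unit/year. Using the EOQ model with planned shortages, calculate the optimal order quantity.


Formula: EOQ* = sqrt(2DS/H) * sqrt((H+P)/P)
Base EOQ = sqrt(2*28358*124/9.0) = 883.98 units
Correction = sqrt((9.0+26.8)/26.8) = 1.15578
EOQ* = 883.98 * 1.15578 = 1021.7 units

1021.7 units


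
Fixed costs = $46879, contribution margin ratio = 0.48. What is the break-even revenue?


Formula: BER = Fixed Costs / Contribution Margin Ratio
BER = $46879 / 0.48
BER = $97664.58 (to the nearest cent)

$97664.58


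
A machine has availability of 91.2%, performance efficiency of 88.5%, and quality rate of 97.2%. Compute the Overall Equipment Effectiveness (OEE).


Formula: OEE = Availability * Performance * Quality / 10000
A * P = 91.2% * 88.5% / 100 = 80.71%
OEE = 80.71% * 97.2% / 100 = 78.5%

78.5%


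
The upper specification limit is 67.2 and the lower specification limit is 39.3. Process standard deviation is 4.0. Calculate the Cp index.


Cp = (67.2 - 39.3) / (6 * 4.0)

1.16


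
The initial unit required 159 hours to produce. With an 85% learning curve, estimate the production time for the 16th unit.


Formula: T_n = T_1 * (learning_rate)^(log2(n)) where learning_rate = rate/100
Doublings = log2(16) = 4
T_n = 159 * 0.85^4
T_n = 159 * 0.522 = 83.0 hours

83.0 hours


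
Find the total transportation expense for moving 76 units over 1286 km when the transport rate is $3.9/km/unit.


TC = dist * cost * units = 1286 * 3.9 * 76 = $381170.40

$381170.40


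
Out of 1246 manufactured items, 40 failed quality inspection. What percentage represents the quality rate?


Formula: Quality Rate = Good Pieces / Total Pieces * 100
Good pieces = 1246 - 40 = 1206
QR = 1206 / 1246 * 100 = 96.8%

96.8%


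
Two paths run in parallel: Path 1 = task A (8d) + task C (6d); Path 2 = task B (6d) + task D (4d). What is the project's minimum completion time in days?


Path 1 = 8 + 6 = 14 days
Path 2 = 6 + 4 = 10 days
Duration = max(14, 10) = 14 days

14 days


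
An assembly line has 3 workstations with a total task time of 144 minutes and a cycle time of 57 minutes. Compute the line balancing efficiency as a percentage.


Formula: Efficiency = Sum of Task Times / (N_stations * CT) * 100
Total station capacity = 3 stations * 57 min = 171 min
Efficiency = 144 / 171 * 100 = 84.2%

84.2%


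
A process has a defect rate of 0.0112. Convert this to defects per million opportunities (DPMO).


DPMO = defect_rate * 1000000 = 0.0112 * 1000000

11200


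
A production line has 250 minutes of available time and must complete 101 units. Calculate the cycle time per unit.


Formula: CT = Available Time / Number of Units
CT = 250 min / 101 units
CT = 2.48 min/unit

2.48 min/unit


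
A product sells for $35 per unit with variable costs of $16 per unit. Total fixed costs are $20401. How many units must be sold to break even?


Formula: BEQ = Fixed Costs / (Price - Variable Cost)
Contribution margin = $35 - $16 = $19/unit
BEQ = ceil($20401 / $19/unit) = ceil(1073.74) = 1074 units

1074 units


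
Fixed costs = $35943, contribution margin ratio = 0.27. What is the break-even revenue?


Formula: BER = Fixed Costs / Contribution Margin Ratio
BER = $35943 / 0.27
BER = $133122.22 (to the nearest cent)

$133122.22


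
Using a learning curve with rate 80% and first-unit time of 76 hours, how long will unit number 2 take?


Formula: T_n = T_1 * (learning_rate)^(log2(n)) where learning_rate = rate/100
Doublings = log2(2) = 1
T_n = 76 * 0.8^1
T_n = 76 * 0.8 = 60.8 hours

60.8 hours


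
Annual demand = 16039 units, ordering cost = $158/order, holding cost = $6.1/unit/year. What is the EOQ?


Formula: EOQ = sqrt(2 * D * S / H)
Numerator: 2 * 16039 * 158 = 5068324
2DS/H = 5068324 / 6.1 = 830872.8
EOQ = sqrt(830872.8) = 911.5 units

911.5 units


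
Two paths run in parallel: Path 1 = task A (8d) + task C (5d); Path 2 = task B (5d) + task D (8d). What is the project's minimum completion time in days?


Path 1 = 8 + 5 = 13 days
Path 2 = 5 + 8 = 13 days
Duration = max(13, 13) = 13 days

13 days


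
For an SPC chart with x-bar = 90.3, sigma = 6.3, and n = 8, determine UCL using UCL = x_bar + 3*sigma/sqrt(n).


UCL = 90.3 + 3 * 6.3 / sqrt(8)

96.98


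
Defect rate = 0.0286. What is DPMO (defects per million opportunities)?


DPMO = defect_rate * 1000000 = 0.0286 * 1000000

28600


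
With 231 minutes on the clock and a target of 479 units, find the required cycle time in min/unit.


Formula: CT = Available Time / Number of Units
CT = 231 min / 479 units
CT = 0.48 min/unit

0.48 min/unit


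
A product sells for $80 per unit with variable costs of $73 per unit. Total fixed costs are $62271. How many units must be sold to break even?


Formula: BEQ = Fixed Costs / (Price - Variable Cost)
Contribution margin = $80 - $73 = $7/unit
BEQ = ceil($62271 / $7/unit) = ceil(8895.86) = 8896 units

8896 units


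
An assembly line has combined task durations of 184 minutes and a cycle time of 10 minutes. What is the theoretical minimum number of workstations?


Formula: N_min = ceil(Sum of Task Times / Cycle Time)
N_min = ceil(184 min / 10 min) = ceil(18.4)
N_min = 19 stations

19


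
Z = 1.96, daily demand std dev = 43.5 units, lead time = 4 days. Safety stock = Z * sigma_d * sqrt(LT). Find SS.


Formula: SS = z * sigma_d * sqrt(LT)
sqrt(LT) = sqrt(4) = 2.0
SS = 1.96 * 43.5 * 2.0
SS = 170.5 units

170.5 units


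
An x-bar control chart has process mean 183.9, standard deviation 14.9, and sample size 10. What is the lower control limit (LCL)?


LCL = 183.9 - 3 * 14.9 / sqrt(10)

169.76


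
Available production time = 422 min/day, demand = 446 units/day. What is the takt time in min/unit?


Formula: Takt Time = Available Production Time / Customer Demand
Takt = 422 min/day / 446 units/day
Takt = 0.95 min/unit

0.95 min/unit


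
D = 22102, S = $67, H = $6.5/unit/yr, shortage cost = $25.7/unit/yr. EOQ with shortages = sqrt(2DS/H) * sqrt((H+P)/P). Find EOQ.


Formula: EOQ* = sqrt(2DS/H) * sqrt((H+P)/P)
Base EOQ = sqrt(2*22102*67/6.5) = 675.01 units
Correction = sqrt((6.5+25.7)/25.7) = 1.11934
EOQ* = 675.01 * 1.11934 = 755.6 units

755.6 units


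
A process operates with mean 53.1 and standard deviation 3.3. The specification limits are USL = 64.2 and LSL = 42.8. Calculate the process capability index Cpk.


Cpu = (64.2 - 53.1) / (3 * 3.3) = 1.12
Cpl = (53.1 - 42.8) / (3 * 3.3) = 1.04
Cpk = min(1.12, 1.04) = 1.04

1.04


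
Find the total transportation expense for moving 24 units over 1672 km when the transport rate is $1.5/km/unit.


TC = dist * cost * units = 1672 * 1.5 * 24 = $60192.00

$60192.00


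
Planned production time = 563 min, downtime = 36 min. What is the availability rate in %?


Formula: Availability = (Planned Time - Downtime) / Planned Time * 100
Uptime = 563 - 36 = 527 min
Availability = 527 / 563 * 100 = 93.6%

93.6%


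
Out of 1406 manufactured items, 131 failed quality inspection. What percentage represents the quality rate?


Formula: Quality Rate = Good Pieces / Total Pieces * 100
Good pieces = 1406 - 131 = 1275
QR = 1275 / 1406 * 100 = 90.7%

90.7%


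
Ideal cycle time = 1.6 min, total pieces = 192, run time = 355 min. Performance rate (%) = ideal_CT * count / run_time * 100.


Formula: Performance = (Ideal CT * Total Count) / Run Time * 100
Ideal output time = 1.6 * 192 = 307.2 min
Performance = 307.2 / 355 * 100 = 86.5%

86.5%


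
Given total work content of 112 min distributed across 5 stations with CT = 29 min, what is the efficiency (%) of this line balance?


Formula: Efficiency = Sum of Task Times / (N_stations * CT) * 100
Total station capacity = 5 stations * 29 min = 145 min
Efficiency = 112 / 145 * 100 = 77.2%

77.2%


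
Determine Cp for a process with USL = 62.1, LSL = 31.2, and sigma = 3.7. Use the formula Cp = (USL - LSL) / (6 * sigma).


Cp = (62.1 - 31.2) / (6 * 3.7)

1.39


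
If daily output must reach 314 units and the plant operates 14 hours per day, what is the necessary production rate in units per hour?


Formula: Production Rate = Daily Demand / Available Hours
Rate = 314 units/day / 14 hours/day
Rate = 22.4 units/hour

22.4 units/hour


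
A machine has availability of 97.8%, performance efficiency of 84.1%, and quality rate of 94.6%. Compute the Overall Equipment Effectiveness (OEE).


Formula: OEE = Availability * Performance * Quality / 10000
A * P = 97.8% * 84.1% / 100 = 82.25%
OEE = 82.25% * 94.6% / 100 = 77.8%

77.8%


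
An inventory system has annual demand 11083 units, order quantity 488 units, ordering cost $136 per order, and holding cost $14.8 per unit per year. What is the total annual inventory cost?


TC = 11083/488 * 136 + 488/2 * 14.8

$6699.90


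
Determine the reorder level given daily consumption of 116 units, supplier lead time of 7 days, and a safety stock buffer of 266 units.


Formula: ROP = (Daily Demand * Lead Time) + Safety Stock
Demand during lead time = 116 * 7 = 812 units
ROP = 812 + 266 = 1078 units

1078 units


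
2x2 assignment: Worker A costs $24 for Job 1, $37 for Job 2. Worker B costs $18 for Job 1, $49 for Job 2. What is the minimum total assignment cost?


Option 1: A->1 + B->2 = $24 + $49 = $73
Option 2: A->2 + B->1 = $37 + $18 = $55
Min cost = min($73, $55) = $55

$55


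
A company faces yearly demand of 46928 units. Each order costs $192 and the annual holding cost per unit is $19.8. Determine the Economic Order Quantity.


Formula: EOQ = sqrt(2 * D * S / H)
Numerator: 2 * 46928 * 192 = 18020352
2DS/H = 18020352 / 19.8 = 910118.8
EOQ = sqrt(910118.8) = 954.0 units

954.0 units


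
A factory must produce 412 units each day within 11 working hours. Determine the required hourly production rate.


Formula: Production Rate = Daily Demand / Available Hours
Rate = 412 units/day / 11 hours/day
Rate = 37.5 units/hour

37.5 units/hour


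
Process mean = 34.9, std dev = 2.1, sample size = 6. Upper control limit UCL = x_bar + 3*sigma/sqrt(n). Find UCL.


UCL = 34.9 + 3 * 2.1 / sqrt(6)

37.47


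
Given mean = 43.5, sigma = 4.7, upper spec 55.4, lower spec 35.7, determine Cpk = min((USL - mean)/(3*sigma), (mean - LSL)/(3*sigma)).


Cpu = (55.4 - 43.5) / (3 * 4.7) = 0.84
Cpl = (43.5 - 35.7) / (3 * 4.7) = 0.55
Cpk = min(0.84, 0.55) = 0.55

0.55


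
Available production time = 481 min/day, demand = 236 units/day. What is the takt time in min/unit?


Formula: Takt Time = Available Production Time / Customer Demand
Takt = 481 min/day / 236 units/day
Takt = 2.04 min/unit

2.04 min/unit


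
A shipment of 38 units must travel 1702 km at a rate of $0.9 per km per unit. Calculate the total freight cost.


TC = dist * cost * units = 1702 * 0.9 * 38 = $58208.40

$58208.40


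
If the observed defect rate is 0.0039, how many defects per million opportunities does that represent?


DPMO = defect_rate * 1000000 = 0.0039 * 1000000

3900


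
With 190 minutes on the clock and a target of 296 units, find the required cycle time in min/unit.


Formula: CT = Available Time / Number of Units
CT = 190 min / 296 units
CT = 0.64 min/unit

0.64 min/unit


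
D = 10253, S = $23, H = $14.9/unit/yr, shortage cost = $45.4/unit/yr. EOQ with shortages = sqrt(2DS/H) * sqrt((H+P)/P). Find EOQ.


Formula: EOQ* = sqrt(2DS/H) * sqrt((H+P)/P)
Base EOQ = sqrt(2*10253*23/14.9) = 177.91 units
Correction = sqrt((14.9+45.4)/45.4) = 1.15247
EOQ* = 177.91 * 1.15247 = 205.0 units

205.0 units


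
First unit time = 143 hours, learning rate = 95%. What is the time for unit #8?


Formula: T_n = T_1 * (learning_rate)^(log2(n)) where learning_rate = rate/100
Doublings = log2(8) = 3
T_n = 143 * 0.95^3
T_n = 143 * 0.8574 = 122.6 hours

122.6 hours


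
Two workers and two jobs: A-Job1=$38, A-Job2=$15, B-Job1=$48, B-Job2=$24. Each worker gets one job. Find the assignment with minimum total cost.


Option 1: A->1 + B->2 = $38 + $24 = $62
Option 2: A->2 + B->1 = $15 + $48 = $63
Min cost = min($62, $63) = $62

$62


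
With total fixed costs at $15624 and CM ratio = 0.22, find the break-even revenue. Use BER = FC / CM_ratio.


Formula: BER = Fixed Costs / Contribution Margin Ratio
BER = $15624 / 0.22
BER = $71018.18 (to the nearest cent)

$71018.18


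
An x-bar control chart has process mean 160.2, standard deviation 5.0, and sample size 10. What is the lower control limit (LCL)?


LCL = 160.2 - 3 * 5.0 / sqrt(10)

155.46


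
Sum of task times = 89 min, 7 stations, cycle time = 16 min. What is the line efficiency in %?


Formula: Efficiency = Sum of Task Times / (N_stations * CT) * 100
Total station capacity = 7 stations * 16 min = 112 min
Efficiency = 89 / 112 * 100 = 79.5%

79.5%


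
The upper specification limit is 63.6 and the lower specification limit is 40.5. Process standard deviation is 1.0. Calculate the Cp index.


Cp = (63.6 - 40.5) / (6 * 1.0)

3.85


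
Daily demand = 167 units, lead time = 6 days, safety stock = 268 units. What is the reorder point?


Formula: ROP = (Daily Demand * Lead Time) + Safety Stock
Demand during lead time = 167 * 6 = 1002 units
ROP = 1002 + 268 = 1270 units

1270 units


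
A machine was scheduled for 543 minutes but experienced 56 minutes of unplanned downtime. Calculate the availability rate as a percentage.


Formula: Availability = (Planned Time - Downtime) / Planned Time * 100
Uptime = 543 - 56 = 487 min
Availability = 487 / 543 * 100 = 89.7%

89.7%


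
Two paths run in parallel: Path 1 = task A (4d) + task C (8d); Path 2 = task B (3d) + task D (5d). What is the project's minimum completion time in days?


Path 1 = 4 + 8 = 12 days
Path 2 = 3 + 5 = 8 days
Duration = max(12, 8) = 12 days

12 days


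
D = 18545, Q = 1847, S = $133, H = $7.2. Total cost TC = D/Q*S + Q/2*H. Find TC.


TC = 18545/1847 * 133 + 1847/2 * 7.2

$7984.60


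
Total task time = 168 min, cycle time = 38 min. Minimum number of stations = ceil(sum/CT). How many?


Formula: N_min = ceil(Sum of Task Times / Cycle Time)
N_min = ceil(168 min / 38 min) = ceil(4.4211)
N_min = 5 stations

5


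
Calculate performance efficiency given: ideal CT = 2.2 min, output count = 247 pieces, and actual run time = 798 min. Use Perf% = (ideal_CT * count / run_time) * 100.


Formula: Performance = (Ideal CT * Total Count) / Run Time * 100
Ideal output time = 2.2 * 247 = 543.4 min
Performance = 543.4 / 798 * 100 = 68.1%

68.1%


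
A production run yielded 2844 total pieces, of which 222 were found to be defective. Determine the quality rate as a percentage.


Formula: Quality Rate = Good Pieces / Total Pieces * 100
Good pieces = 2844 - 222 = 2622
QR = 2622 / 2844 * 100 = 92.2%

92.2%


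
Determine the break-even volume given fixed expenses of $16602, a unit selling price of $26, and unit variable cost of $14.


Formula: BEQ = Fixed Costs / (Price - Variable Cost)
Contribution margin = $26 - $14 = $12/unit
BEQ = ceil($16602 / $12/unit) = ceil(1383.5) = 1384 units

1384 units


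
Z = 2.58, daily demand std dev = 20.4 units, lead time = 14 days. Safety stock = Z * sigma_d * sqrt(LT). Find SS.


Formula: SS = z * sigma_d * sqrt(LT)
sqrt(LT) = sqrt(14) = 3.7417
SS = 2.58 * 20.4 * 3.7417
SS = 196.9 units

196.9 units


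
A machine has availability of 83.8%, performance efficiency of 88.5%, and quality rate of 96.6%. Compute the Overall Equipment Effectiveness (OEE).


Formula: OEE = Availability * Performance * Quality / 10000
A * P = 83.8% * 88.5% / 100 = 74.16%
OEE = 74.16% * 96.6% / 100 = 71.6%

71.6%


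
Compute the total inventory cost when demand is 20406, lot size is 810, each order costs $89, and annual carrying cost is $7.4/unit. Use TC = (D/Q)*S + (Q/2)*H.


TC = 20406/810 * 89 + 810/2 * 7.4

$5239.14


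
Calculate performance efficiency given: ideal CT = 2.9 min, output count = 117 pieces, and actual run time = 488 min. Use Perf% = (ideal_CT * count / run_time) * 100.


Formula: Performance = (Ideal CT * Total Count) / Run Time * 100
Ideal output time = 2.9 * 117 = 339.3 min
Performance = 339.3 / 488 * 100 = 69.5%

69.5%


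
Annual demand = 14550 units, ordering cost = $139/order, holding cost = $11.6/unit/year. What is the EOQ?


Formula: EOQ = sqrt(2 * D * S / H)
Numerator: 2 * 14550 * 139 = 4044900
2DS/H = 4044900 / 11.6 = 348698.3
EOQ = sqrt(348698.3) = 590.5 units

590.5 units


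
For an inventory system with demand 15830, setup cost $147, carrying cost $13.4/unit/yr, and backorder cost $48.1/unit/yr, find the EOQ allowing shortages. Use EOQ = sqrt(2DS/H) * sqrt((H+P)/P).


Formula: EOQ* = sqrt(2DS/H) * sqrt((H+P)/P)
Base EOQ = sqrt(2*15830*147/13.4) = 589.33 units
Correction = sqrt((13.4+48.1)/48.1) = 1.13075
EOQ* = 589.33 * 1.13075 = 666.4 units

666.4 units


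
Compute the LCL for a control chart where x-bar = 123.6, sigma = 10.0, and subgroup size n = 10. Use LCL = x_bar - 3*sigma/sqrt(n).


LCL = 123.6 - 3 * 10.0 / sqrt(10)

114.11


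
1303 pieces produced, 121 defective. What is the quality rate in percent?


Formula: Quality Rate = Good Pieces / Total Pieces * 100
Good pieces = 1303 - 121 = 1182
QR = 1182 / 1303 * 100 = 90.7%

90.7%


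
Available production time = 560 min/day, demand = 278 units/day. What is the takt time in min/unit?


Formula: Takt Time = Available Production Time / Customer Demand
Takt = 560 min/day / 278 units/day
Takt = 2.01 min/unit

2.01 min/unit


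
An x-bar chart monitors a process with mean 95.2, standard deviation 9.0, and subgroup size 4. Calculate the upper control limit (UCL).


UCL = 95.2 + 3 * 9.0 / sqrt(4)

108.7


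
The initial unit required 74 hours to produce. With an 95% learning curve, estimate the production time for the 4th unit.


Formula: T_n = T_1 * (learning_rate)^(log2(n)) where learning_rate = rate/100
Doublings = log2(4) = 2
T_n = 74 * 0.95^2
T_n = 74 * 0.9025 = 66.8 hours

66.8 hours


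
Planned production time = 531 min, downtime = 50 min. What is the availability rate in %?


Formula: Availability = (Planned Time - Downtime) / Planned Time * 100
Uptime = 531 - 50 = 481 min
Availability = 481 / 531 * 100 = 90.6%

90.6%


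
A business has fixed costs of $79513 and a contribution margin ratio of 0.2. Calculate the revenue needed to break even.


Formula: BER = Fixed Costs / Contribution Margin Ratio
BER = $79513 / 0.2
BER = $397565.00 (to the nearest cent)

$397565.00


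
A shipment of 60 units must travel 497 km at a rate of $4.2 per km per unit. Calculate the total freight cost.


TC = dist * cost * units = 497 * 4.2 * 60 = $125244.00

$125244.00


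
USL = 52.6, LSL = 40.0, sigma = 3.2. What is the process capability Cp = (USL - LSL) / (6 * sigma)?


Cp = (52.6 - 40.0) / (6 * 3.2)

0.66


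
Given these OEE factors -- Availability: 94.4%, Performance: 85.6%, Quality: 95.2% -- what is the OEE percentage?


Formula: OEE = Availability * Performance * Quality / 10000
A * P = 94.4% * 85.6% / 100 = 80.81%
OEE = 80.81% * 95.2% / 100 = 76.9%

76.9%


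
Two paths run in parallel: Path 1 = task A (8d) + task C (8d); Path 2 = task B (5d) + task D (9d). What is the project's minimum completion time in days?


Path 1 = 8 + 8 = 16 days
Path 2 = 5 + 9 = 14 days
Duration = max(16, 14) = 16 days

16 days


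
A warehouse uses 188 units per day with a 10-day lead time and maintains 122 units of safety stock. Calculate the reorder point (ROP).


Formula: ROP = (Daily Demand * Lead Time) + Safety Stock
Demand during lead time = 188 * 10 = 1880 units
ROP = 1880 + 122 = 2002 units

2002 units


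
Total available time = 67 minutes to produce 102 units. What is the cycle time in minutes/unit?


Formula: CT = Available Time / Number of Units
CT = 67 min / 102 units
CT = 0.66 min/unit

0.66 min/unit


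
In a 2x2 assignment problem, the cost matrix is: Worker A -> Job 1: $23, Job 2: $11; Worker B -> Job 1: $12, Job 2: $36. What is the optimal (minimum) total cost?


Option 1: A->1 + B->2 = $23 + $36 = $59
Option 2: A->2 + B->1 = $11 + $12 = $23
Min cost = min($59, $23) = $23

$23


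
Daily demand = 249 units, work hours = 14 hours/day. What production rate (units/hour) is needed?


Formula: Production Rate = Daily Demand / Available Hours
Rate = 249 units/day / 14 hours/day
Rate = 17.8 units/hour

17.8 units/hour


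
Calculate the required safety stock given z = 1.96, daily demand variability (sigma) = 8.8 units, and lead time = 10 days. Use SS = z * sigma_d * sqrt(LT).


Formula: SS = z * sigma_d * sqrt(LT)
sqrt(LT) = sqrt(10) = 3.1623
SS = 1.96 * 8.8 * 3.1623
SS = 54.5 units

54.5 units


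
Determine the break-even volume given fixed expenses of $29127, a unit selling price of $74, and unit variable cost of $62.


Formula: BEQ = Fixed Costs / (Price - Variable Cost)
Contribution margin = $74 - $62 = $12/unit
BEQ = ceil($29127 / $12/unit) = ceil(2427.25) = 2428 units

2428 units


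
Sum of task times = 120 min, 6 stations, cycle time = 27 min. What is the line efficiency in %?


Formula: Efficiency = Sum of Task Times / (N_stations * CT) * 100
Total station capacity = 6 stations * 27 min = 162 min
Efficiency = 120 / 162 * 100 = 74.1%

74.1%


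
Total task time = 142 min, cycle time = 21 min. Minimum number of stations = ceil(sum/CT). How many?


Formula: N_min = ceil(Sum of Task Times / Cycle Time)
N_min = ceil(142 min / 21 min) = ceil(6.7619)
N_min = 7 stations

7


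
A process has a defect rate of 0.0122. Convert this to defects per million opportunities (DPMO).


DPMO = defect_rate * 1000000 = 0.0122 * 1000000

12200


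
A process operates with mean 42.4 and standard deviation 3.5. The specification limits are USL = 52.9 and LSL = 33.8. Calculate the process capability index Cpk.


Cpu = (52.9 - 42.4) / (3 * 3.5) = 1.0
Cpl = (42.4 - 33.8) / (3 * 3.5) = 0.82
Cpk = min(1.0, 0.82) = 0.82

0.82


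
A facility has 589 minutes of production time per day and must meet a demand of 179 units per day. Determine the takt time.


Formula: Takt Time = Available Production Time / Customer Demand
Takt = 589 min/day / 179 units/day
Takt = 3.29 min/unit

3.29 min/unit


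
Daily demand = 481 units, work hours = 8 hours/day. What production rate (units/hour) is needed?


Formula: Production Rate = Daily Demand / Available Hours
Rate = 481 units/day / 8 hours/day
Rate = 60.1 units/hour

60.1 units/hour


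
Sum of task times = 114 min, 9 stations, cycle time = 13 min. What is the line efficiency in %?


Formula: Efficiency = Sum of Task Times / (N_stations * CT) * 100
Total station capacity = 9 stations * 13 min = 117 min
Efficiency = 114 / 117 * 100 = 97.4%

97.4%


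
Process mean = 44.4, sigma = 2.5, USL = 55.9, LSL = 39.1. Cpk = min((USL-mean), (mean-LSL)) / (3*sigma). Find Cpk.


Cpu = (55.9 - 44.4) / (3 * 2.5) = 1.53
Cpl = (44.4 - 39.1) / (3 * 2.5) = 0.71
Cpk = min(1.53, 0.71) = 0.71

0.71


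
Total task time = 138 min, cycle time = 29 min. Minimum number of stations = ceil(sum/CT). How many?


Formula: N_min = ceil(Sum of Task Times / Cycle Time)
N_min = ceil(138 min / 29 min) = ceil(4.7586)
N_min = 5 stations

5


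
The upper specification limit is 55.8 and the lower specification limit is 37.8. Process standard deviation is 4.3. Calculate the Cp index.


Cp = (55.8 - 37.8) / (6 * 4.3)

0.7


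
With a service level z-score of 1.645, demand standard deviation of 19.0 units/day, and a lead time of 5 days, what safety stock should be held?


Formula: SS = z * sigma_d * sqrt(LT)
sqrt(LT) = sqrt(5) = 2.2361
SS = 1.645 * 19.0 * 2.2361
SS = 69.9 units

69.9 units


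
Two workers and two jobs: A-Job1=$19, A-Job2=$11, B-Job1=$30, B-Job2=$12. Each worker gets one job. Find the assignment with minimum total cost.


Option 1: A->1 + B->2 = $19 + $12 = $31
Option 2: A->2 + B->1 = $11 + $30 = $41
Min cost = min($31, $41) = $31

$31


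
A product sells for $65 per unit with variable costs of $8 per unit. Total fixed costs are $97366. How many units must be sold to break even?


Formula: BEQ = Fixed Costs / (Price - Variable Cost)
Contribution margin = $65 - $8 = $57/unit
BEQ = ceil($97366 / $57/unit) = ceil(1708.18) = 1709 units

1709 units


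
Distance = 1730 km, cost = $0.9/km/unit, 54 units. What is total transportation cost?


TC = dist * cost * units = 1730 * 0.9 * 54 = $84078.00

$84078.00
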